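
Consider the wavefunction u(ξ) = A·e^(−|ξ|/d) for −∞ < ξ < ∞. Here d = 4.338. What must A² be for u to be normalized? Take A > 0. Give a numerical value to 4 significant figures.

Require ∫ |u|² dξ = 1 over the whole domain.
With u = A·e^(−|ξ|/d), the integral evaluates to A²·[d].
Setting this equal to 1 gives A² = 1/(d).
With d = 4.338: A² = 0.23052 and A = 0.48013.

A^2 ≈ 0.2305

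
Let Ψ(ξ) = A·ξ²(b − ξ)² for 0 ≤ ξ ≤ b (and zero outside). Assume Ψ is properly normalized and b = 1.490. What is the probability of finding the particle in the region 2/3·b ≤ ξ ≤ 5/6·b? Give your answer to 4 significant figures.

P ≈ 0.1359

The probability is P = ∫ |Ψ|² dξ over [2/3·b, 5/6·b].
The normalization integral ∫|Ψ|²dξ over the whole domain equals b^9/630·A², and A² cancels in the ratio.
Substituting u = ξ/b, A² and the length scale cancel in the ratio: P = ∫_{2/3}^{5/6} u^4·(1 - u)^4 du / ∫_{0}^{1} u^4·(1 - u)^4 du.
Using ∫ u^4·(1 - u)^4 du = u^5·(70·u^4 - 315·u^3 + 540·u^2 - 420·u + 126)/630, the numerator is ≈ 0.000215708 and the denominator is 1/630.
Evaluating gives P = 0.13590.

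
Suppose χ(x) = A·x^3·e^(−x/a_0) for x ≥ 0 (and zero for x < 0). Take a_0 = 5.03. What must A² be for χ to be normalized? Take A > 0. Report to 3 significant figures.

The normalization condition is ∫|χ|² dx = 1 from 0 to ∞.
The integral (without the A² prefactor) comes out to 45·a_0^7/8.
Plugging in a_0 = 5.03 yields A = 0.001477.

A^2 ≈ 0.00000218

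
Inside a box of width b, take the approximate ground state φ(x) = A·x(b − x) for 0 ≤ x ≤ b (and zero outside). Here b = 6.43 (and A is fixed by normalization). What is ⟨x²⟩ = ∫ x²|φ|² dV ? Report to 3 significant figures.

⟨x^2⟩ ≈ 11.8

The expectation value is the |φ|²-weighted average of x^2: ∫ x^2|φ|² dx.
Evaluating both integrals, ⟨x²⟩ = 2·b^2/7.
Putting b = 6.43 gives 11.81.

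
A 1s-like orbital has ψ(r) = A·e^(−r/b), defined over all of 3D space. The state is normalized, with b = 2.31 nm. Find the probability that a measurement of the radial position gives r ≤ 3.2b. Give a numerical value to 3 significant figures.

P ≈ 0.954

With dV = 4πr²dr, the probability is ∫|ψ|² dV over r ≤ 3.2b.
The full normalization integral is A²·[π·b^3] = 1, fixing A².
Let u = r/b; then A², 4π and the length scale all cancel, so P = ∫_{0}^{3.2} u^2·e^(-2·u) du ÷ ∫_{0}^{∞} u^2·e^(-2·u) du.
With ∫ u^2·e^(-2·u) du = -(2·u^2 + 2·u + 1)·e^(-2·u)/4 + C, the region integral is 1/4 - 697·e^(-32/5)/100 and the full one is 1/4.
Taking the ratio yields P = 0.9537.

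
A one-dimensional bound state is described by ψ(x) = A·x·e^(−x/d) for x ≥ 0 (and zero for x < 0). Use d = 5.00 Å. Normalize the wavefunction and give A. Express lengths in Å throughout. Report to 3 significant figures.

A ≈ 0.179 Å^(-3/2)

Require ∫ |ψ|² dx = 1 over the whole domain.
Carrying out the integral gives A² · d^3/4.
Hence A² = 1/[d^3/4].
Plugging in d = 5.00 yields A = 0.1789.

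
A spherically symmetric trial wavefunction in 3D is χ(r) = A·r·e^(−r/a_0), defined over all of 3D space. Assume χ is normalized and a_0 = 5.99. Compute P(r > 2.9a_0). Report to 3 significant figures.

P ≈ 0.313

With dV = 4πr²dr, the probability is ∫|χ|² dV over r > 2.9a_0.
Normalization gives A² = 1/(3·π·a_0^5).
Substituting u = r/a_0, A², 4π and the length scale all cancel in the ratio: P = ∫_{2.9}^{∞} u^4·e^(-2·u) du / ∫_{0}^{∞} u^4·e^(-2·u) du.
With ∫ u^4·e^(-2·u) du = -(u^4/2 + u^3 + 3·u^2/2 + 3·u/2 + 3/4)·e^(-2·u) + C, the region integral is ≈ 0.23454 and the full one is 3/4.
Taking the ratio yields P = 0.3127.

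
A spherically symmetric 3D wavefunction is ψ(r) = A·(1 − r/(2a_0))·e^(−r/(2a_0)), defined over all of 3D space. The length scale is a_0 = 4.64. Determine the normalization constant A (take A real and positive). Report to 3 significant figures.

A ≈ 0.0200

Normalization requires ∫|ψ|² 4πr² dr = 1, integrated from 0 to ∞.
With ψ = A·(1 − r/(2a_0))·e^(−r/(2a_0)), the integral evaluates to A²·[8·π·a_0^3].
Setting this equal to 1 gives A² = 1/(8·π·a_0^3).
With a_0 = 4.64: A² = 0.0003983 and A = 0.01996.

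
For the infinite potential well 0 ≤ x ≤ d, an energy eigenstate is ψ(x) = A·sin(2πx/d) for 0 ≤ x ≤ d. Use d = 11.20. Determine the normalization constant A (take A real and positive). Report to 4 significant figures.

A ≈ 0.4226

Require ∫ |ψ|² dx = 1 over the whole domain.
With ∫₀^d sin²(nπx/d) dx = d/2, with ψ = A·sin(2πx/d), the integral evaluates to A²·[d/2].
Plugging in d = 11.20 yields A = 0.42258.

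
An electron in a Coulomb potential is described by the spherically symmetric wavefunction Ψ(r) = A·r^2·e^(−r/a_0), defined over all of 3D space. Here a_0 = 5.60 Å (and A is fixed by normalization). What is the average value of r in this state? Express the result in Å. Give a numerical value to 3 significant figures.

By definition ⟨r⟩ = ∫ r |Ψ(r)|² 4πr² dr.
With ∫₀^∞ r^7 e^(−αr) dr = 7!/α^8, since the A² factors cancel between numerator and denominator, ⟨r⟩ = 7·a_0/2.
Putting a_0 = 5.60 gives 19.60.

⟨r⟩ ≈ 19.6 Å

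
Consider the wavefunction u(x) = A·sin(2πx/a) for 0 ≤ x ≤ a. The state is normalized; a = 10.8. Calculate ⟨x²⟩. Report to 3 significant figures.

⟨x^2⟩ ≈ 37.4

⟨x²⟩ = ∫ x^2 |u|² dx over the full domain.
Evaluating both integrals, ⟨x²⟩ = -a^2/(8·π^2) + a^2/3.
Putting a = 10.8 gives 37.40.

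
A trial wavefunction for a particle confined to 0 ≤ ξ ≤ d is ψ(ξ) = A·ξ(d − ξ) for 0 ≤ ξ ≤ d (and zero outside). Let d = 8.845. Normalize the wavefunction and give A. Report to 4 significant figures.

A ≈ 0.02354

The normalization condition is ∫|ψ|² dξ = 1 from 0 to d.
Expanding the polynomial and integrating term by term, carrying out the integral gives A² · d^5/30.
Plugging in d = 8.845 yields A = 0.023541.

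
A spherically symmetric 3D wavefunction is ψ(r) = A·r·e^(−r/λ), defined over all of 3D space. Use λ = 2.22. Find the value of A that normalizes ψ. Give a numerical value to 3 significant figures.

A ≈ 0.0444

We need A² ∫|f|² 4πr² dr = 1, taking the integral from 0 to ∞.
(Spherical symmetry: dV = 4πr² dr.)
The integral (without the A² prefactor) comes out to 3·π·λ^5.
Hence A² = 1/[3·π·λ^5].
Substituting λ = 2.22 gives A² = 0.001968, so A = 0.04436.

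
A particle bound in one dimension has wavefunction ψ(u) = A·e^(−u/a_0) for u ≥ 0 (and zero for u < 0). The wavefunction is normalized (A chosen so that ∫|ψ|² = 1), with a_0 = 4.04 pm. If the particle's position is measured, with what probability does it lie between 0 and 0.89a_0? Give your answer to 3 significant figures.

|ψ|² is the probability density, so P = ∫_{0}^{0.89a_0} |ψ|² du.
Since A² = 1/(a_0/2), this is the region integral divided by the full normalization integral.
Let t = u/a_0; then A² and the length scale cancel, so P = ∫_{0}^{0.89} e^(-2·t) dt ÷ ∫_{0}^{∞} e^(-2·t) dt.
With ∫ e^(-2·t) dt = -e^(-2·t)/2 + C, the region integral is 1/2 - e^(-89/50)/2 and the full one is 1/2.
This works out to P = 0.8314.

P ≈ 0.831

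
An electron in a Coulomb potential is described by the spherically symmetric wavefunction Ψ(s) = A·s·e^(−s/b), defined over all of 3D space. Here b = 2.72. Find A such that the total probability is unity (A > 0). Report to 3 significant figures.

Require ∫ |Ψ|² 4πs² ds = 1 over the whole domain.
(Spherical symmetry: dV = 4πs² ds.)
With ∫₀^∞ s^4 e^(−αs) ds = 4!/α^5, carrying out the integral gives A² · 3·π·b^5.
With b = 2.72: A² = 0.0007127 and A = 0.02670.

A ≈ 0.0267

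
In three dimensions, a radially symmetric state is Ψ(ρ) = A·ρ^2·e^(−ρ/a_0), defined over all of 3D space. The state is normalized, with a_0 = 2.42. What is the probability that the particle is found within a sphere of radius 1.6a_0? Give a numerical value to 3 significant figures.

Integrate the radial probability density 4πρ²|Ψ|² over ρ ≤ 1.6a_0.
Normalization gives A² = 1/(45·π·a_0^7/2).
Substituting u = ρ/a_0, A², 4π and the length scale all cancel in the ratio: P = ∫_{0}^{1.6} u^6·e^(-2·u) du / ∫_{0}^{∞} u^6·e^(-2·u) du.
An antiderivative of u^6·e^(-2·u) is -(4·u^6 + 12·u^5 + 30·u^4 + 60·u^3 + 90·u^2 + 90·u + 45)·e^(-2·u)/8; evaluating from 0 to 1.6 gives ≈ 0.25098, while the full integral is 45/8.
The region integral divided by the full integral gives P = 0.04462.

P ≈ 0.0446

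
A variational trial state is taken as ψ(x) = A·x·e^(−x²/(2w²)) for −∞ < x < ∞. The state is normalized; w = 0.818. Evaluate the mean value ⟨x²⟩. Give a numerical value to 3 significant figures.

⟨x^2⟩ ≈ 1.00

⟨x²⟩ = ∫ x^2 |ψ|² dx over the full domain.
The ratio of the moment integral to the normalization integral gives ⟨x²⟩ = 3·w^2/2.
Putting w = 0.818 gives 1.004.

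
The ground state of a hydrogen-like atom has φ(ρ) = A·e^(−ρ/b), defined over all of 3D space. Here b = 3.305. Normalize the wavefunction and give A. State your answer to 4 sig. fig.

A ≈ 0.09390

Require ∫ |φ|² 4πρ² dρ = 1 over the whole domain.
In 3D with spherical symmetry the volume element is 4πρ² dρ.
The integral (without the A² prefactor) comes out to π·b^3.
So A² = (π·b^3)^(−1).
Plugging in b = 3.305 yields A = 0.093900.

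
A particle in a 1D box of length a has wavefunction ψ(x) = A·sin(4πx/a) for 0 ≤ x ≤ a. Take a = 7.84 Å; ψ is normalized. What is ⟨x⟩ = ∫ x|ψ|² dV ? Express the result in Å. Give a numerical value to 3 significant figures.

⟨x⟩ = ∫ x |ψ|² dx over the full domain.
Evaluating both integrals, ⟨x⟩ = a/2.
Putting a = 7.84 gives 3.920.

⟨x⟩ ≈ 3.92 Å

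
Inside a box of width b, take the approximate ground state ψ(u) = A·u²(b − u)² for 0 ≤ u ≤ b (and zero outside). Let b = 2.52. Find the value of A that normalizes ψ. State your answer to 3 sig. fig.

Normalization requires ∫|ψ|² du = 1, integrated from 0 to b.
The integral (without the A² prefactor) comes out to b^9/630.
With b = 2.52: A² = 0.1537 and A = 0.3921.

A ≈ 0.392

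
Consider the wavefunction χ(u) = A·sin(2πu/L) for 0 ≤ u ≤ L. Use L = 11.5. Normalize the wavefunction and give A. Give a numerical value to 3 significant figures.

We need A² ∫|f|² du = 1, taking the integral from 0 to L.
Using sin²θ = (1 − cos 2θ)/2, carrying out the integral gives A² · L/2.
Hence A² = 1/[L/2].
Plugging in L = 11.5 yields A = 0.4170.

A ≈ 0.417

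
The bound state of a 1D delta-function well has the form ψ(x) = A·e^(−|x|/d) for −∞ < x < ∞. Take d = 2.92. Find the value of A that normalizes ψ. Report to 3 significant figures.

We need A² ∫|f|² dx = 1, taking the integral from −∞ to ∞.
With ∫₀^∞ x^0 e^(−αx) dx = 0!/α^1, with ψ = A·e^(−|x|/d), the integral evaluates to A²·[d].
So A² = (d)^(−1).
Plugging in d = 2.92 yields A = 0.5852.

A ≈ 0.585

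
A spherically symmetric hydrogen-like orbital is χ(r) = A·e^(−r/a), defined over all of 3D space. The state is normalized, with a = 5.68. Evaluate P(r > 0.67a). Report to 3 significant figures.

With dV = 4πr²dr, the probability is ∫|χ|² dV over r > 0.67a.
A² is fixed by ∫₀^∞ 4πr²|χ|² dr = 1, i.e. A² = (π·a^3)^(−1).
Let u = r/a; then A², 4π and the length scale all cancel, so P = ∫_{0.67}^{∞} u^2·e^(-2·u) du ÷ ∫_{0}^{∞} u^2·e^(-2·u) du.
With ∫ u^2·e^(-2·u) du = -(2·u^2 + 2·u + 1)·e^(-2·u)/4 + C, the region integral is ≈ 0.21195 and the full one is 1/4.
This evaluates to P = 0.8478.

P ≈ 0.848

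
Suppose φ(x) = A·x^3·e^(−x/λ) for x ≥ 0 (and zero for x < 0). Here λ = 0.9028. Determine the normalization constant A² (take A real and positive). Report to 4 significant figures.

Normalization requires ∫|φ|² dx = 1, integrated from 0 to ∞.
Using ∫₀^∞ xⁿ e^(−αx) dx = n!/αⁿ⁺¹, with φ = A·x^3·e^(−x/λ), the integral evaluates to A²·[45·λ^7/8].
Plugging in λ = 0.9028 yields A = 0.60307.

A^2 ≈ 0.3637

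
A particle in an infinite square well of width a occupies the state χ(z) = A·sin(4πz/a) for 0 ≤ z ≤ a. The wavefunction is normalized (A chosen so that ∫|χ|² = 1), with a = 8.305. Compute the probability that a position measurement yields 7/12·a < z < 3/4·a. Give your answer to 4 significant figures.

P ≈ 0.2011

P = ∫_{7/12·a}^{3/4·a} |χ(z)|² dz.
The normalization integral ∫|χ|²dz over the whole domain equals a/2·A², and A² cancels in the ratio.
In terms of u = z/a (A² and the length scale cancel between numerator and denominator), P = [∫_{7/12}^{3/4} sin(4·π·u)^2 du] / [∫_{0}^{1} sin(4·π·u)^2 du].
An antiderivative of sin(4·π·u)^2 is u/2 - sin(4·π·u)·cos(4·π·u)/(8·π); evaluating from 7/12 to 3/4 gives √(3)/(32·π) + 1/12, while the full integral is 1/2.
Evaluating gives P = (√(3)/16 + π/6)/π.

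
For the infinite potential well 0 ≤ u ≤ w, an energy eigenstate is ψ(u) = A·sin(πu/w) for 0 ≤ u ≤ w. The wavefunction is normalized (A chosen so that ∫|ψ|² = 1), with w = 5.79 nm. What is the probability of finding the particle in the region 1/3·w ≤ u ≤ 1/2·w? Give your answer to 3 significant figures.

P ≈ 0.304

The probability is P = ∫ |ψ|² du over [1/3·w, 1/2·w].
With A² fixed by ∫|ψ|² = 1, i.e. A² = (w/2)^(−1), substitute and integrate.
Let t = u/w; then A² and the length scale cancel, so P = ∫_{1/3}^{1/2} sin(π·t)^2 dt ÷ ∫_{0}^{1} sin(π·t)^2 dt.
With ∫ sin(π·t)^2 dt = t/2 - sin(2·π·t)/(4·π) + C, the region integral is √(3)/(8·π) + 1/12 and the full one is 1/2.
Evaluating gives P = (√(3)/4 + π/6)/π.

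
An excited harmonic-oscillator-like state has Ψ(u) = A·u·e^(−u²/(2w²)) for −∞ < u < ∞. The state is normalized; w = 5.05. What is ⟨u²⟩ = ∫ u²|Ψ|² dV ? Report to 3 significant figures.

⟨u^2⟩ ≈ 38.3

The expectation value is the |Ψ|²-weighted average of u^2: ∫ u^2|Ψ|² du.
Using the Gaussian integral ∫_{−∞}^{∞} e^(−αu²) du = √(π/α), since the A² factors cancel between numerator and denominator, ⟨u²⟩ = 3·w^2/2.
Putting w = 5.05 gives 38.25.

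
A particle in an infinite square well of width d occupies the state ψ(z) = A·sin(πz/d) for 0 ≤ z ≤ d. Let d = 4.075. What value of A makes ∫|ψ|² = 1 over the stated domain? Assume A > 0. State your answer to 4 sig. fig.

A ≈ 0.7006

Require ∫ |ψ|² dz = 1 over the whole domain.
∫|ψ|² dz = A²·(d/2).
Plugging in d = 4.075 yields A = 0.70057.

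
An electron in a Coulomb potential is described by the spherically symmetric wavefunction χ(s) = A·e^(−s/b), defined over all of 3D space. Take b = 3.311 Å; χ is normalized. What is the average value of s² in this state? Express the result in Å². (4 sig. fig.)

The expectation value is the |χ|²-weighted average of s^2: ∫ s^2|χ|² 4πs² ds.
Since the A² factors cancel between numerator and denominator, ⟨s²⟩ = 3·b^2.
With b = 3.311, ⟨s^2⟩ = 32.888.

⟨s^2⟩ ≈ 32.89 Å^2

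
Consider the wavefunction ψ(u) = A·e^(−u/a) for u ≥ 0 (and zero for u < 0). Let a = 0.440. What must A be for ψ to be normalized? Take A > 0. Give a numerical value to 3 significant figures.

Normalization requires ∫|ψ|² du = 1, integrated from 0 to ∞.
Recall ∫₀^∞ u^m e^(−u/β) du = m!·β^(m+1), with ψ = A·e^(−u/a), the integral evaluates to A²·[a/2].
So A² = (a/2)^(−1).
Substituting a = 0.440 gives A² = 4.545, so A = 2.132.

A ≈ 2.13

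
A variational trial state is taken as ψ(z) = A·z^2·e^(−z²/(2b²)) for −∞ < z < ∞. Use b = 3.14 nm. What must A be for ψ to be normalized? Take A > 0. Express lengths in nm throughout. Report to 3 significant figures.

A ≈ 0.0496 nm^(-5/2)

We need A² ∫|f|² dz = 1, taking the integral from −∞ to ∞.
Differentiating ∫e^(−αz²) dz = √(π/α) under α to get the higher moments, carrying out the integral gives A² · 3·√(π)·b^5/4.
So A² = (3·√(π)·b^5/4)^(−1).
Plugging in b = 3.14 yields A = 0.04964.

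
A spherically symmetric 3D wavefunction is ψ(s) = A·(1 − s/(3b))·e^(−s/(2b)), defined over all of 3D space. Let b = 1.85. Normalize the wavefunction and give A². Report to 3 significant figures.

The normalization condition is ∫|ψ|² 4πs² ds = 1 from 0 to ∞.
In 3D with spherical symmetry the volume element is 4πs² ds.
With ∫₀^∞ s^4 e^(−αs) ds = 4!/α^5, ∫|ψ|² 4πs² ds = A²·(8·π·b^3/3).
Setting this equal to 1 gives A² = 1/(8·π·b^3/3).
Plugging in b = 1.85 yields A = 0.1373.

A^2 ≈ 0.0189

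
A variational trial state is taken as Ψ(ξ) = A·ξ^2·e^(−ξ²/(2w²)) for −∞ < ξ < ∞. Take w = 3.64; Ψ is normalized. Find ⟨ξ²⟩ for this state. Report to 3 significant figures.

⟨ξ^2⟩ ≈ 33.1

By definition ⟨ξ²⟩ = ∫ ξ^2 |Ψ(ξ)|² dξ.
Evaluating both integrals, ⟨ξ²⟩ = 5·w^2/2.
With w = 3.64, ⟨ξ^2⟩ = 33.12.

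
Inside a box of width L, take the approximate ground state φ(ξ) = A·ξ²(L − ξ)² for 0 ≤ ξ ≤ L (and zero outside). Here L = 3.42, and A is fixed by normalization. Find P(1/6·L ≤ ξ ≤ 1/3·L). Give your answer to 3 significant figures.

P ≈ 0.136

The probability is P = ∫ |φ|² dξ over [1/6·L, 1/3·L].
With A² fixed by ∫|φ|² = 1, i.e. A² = (L^9/630)^(−1), substitute and integrate.
Substituting u = ξ/L, A² and the length scale cancel in the ratio: P = ∫_{1/6}^{1/3} u^4·(1 - u)^4 du / ∫_{0}^{1} u^4·(1 - u)^4 du.
An antiderivative of u^4·(1 - u)^4 is u^5·(70·u^4 - 315·u^3 + 540·u^2 - 420·u + 126)/630; evaluating from 1/6 to 1/3 gives ≈ 0.00021571, while the full integral is 1/630.
The result is P = 0.1359.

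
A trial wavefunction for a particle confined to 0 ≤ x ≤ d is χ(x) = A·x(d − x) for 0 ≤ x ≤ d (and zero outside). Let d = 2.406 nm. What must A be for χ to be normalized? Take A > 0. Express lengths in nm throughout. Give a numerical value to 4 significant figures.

We need A² ∫|f|² dx = 1, taking the integral from 0 to d.
∫|χ|² dx = A²·(d^5/30).
Plugging in d = 2.406 yields A = 0.60999.

A ≈ 0.6100 nm^(-5/2)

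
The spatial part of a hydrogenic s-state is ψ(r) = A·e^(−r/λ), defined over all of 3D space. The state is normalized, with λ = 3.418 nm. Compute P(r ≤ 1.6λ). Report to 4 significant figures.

P ≈ 0.6201

P = ∫ |ψ|² 4πr² dr over r ≤ 1.6λ.
Normalization gives A² = 1/(π·λ^3).
Let u = r/λ; then A², 4π and the length scale all cancel, so P = ∫_{0}^{1.6} u^2·e^(-2·u) du ÷ ∫_{0}^{∞} u^2·e^(-2·u) du.
With ∫ u^2·e^(-2·u) du = -(2·u^2 + 2·u + 1)·e^(-2·u)/4 + C, the region integral is 1/4 - 233·e^(-16/5)/100 and the full one is 1/4.
The region integral divided by the full integral gives P = 0.62010.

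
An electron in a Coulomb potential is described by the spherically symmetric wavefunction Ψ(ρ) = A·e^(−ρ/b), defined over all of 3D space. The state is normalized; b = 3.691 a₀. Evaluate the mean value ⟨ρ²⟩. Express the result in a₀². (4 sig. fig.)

⟨ρ^2⟩ ≈ 40.87 a₀^2

The expectation value is the |Ψ|²-weighted average of ρ^2: ∫ ρ^2|Ψ|² 4πρ² dρ.
Since the A² factors cancel between numerator and denominator, ⟨ρ²⟩ = 3·b^2.
Putting b = 3.691 gives 40.870.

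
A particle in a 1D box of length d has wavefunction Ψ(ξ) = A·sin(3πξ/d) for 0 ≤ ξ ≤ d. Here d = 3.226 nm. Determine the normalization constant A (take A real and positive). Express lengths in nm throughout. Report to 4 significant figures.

Normalization requires ∫|Ψ|² dξ = 1, integrated from 0 to d.
Using sin²θ = (1 − cos 2θ)/2, ∫|Ψ|² dξ = A²·(d/2).
So A² = (d/2)^(−1).
With d = 3.226: A² = 0.61996 and A = 0.78738.

A ≈ 0.7874 nm^(-1/2)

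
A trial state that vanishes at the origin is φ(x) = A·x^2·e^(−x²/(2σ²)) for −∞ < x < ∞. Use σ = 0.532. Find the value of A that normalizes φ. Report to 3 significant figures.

The normalization condition is ∫|φ|² dx = 1 from −∞ to ∞.
The integral (without the A² prefactor) comes out to 3·√(π)·σ^5/4.
So A² = (3·√(π)·σ^5/4)^(−1).
Plugging in σ = 0.532 yields A = 4.201.

A ≈ 4.20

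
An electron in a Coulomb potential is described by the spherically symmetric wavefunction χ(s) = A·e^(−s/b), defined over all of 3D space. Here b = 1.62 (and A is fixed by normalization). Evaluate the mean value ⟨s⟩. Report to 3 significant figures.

By definition ⟨s⟩ = ∫ s |χ(s)|² 4πs² ds.
Since the A² factors cancel between numerator and denominator, ⟨s⟩ = 3·b/2.
With b = 1.62, ⟨s⟩ = 2.430.

⟨s⟩ ≈ 2.43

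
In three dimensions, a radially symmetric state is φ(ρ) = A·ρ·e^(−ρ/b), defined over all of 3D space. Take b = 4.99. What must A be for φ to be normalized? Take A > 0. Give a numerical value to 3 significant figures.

A ≈ 0.00586

The normalization condition is ∫|φ|² 4πρ² dρ = 1 from 0 to ∞.
In 3D with spherical symmetry the volume element is 4πρ² dρ.
∫|φ|² 4πρ² dρ = A²·(3·π·b^5).
So A² = (3·π·b^5)^(−1).
With b = 4.99: A² = 0.00003429 and A = 0.005856.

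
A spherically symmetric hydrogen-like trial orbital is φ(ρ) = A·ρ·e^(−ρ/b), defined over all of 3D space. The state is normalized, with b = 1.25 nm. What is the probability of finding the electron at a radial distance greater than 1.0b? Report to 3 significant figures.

Integrate the radial probability density 4πρ²|φ|² over ρ > 1.0b.
A² is fixed by ∫₀^∞ 4πρ²|φ|² dρ = 1, i.e. A² = (3·π·b^5)^(−1).
In terms of u = ρ/b (A², 4π and the length scale all cancel between numerator and denominator), P = [∫_{1.0}^{∞} u^4·e^(-2·u) du] / [∫_{0}^{∞} u^4·e^(-2·u) du].
With ∫ u^4·e^(-2·u) du = -(u^4/2 + u^3 + 3·u^2/2 + 3·u/2 + 3/4)·e^(-2·u) + C, the region integral is 21·e^(-2)/4 and the full one is 3/4.
This evaluates to P = 0.9473.

P ≈ 0.947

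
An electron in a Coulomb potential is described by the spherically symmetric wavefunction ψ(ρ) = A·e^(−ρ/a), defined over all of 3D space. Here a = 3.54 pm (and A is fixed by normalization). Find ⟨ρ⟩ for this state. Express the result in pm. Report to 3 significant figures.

⟨ρ⟩ ≈ 5.31 pm

By definition ⟨ρ⟩ = ∫ ρ |ψ(ρ)|² 4πρ² dρ.
The ratio of the moment integral to the normalization integral gives ⟨ρ⟩ = 3·a/2.
Putting a = 3.54 gives 5.310.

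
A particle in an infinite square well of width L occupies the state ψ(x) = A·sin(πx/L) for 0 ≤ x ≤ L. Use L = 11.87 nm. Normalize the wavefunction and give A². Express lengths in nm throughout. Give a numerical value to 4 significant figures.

Normalization requires ∫|ψ|² dx = 1, integrated from 0 to L.
The integral (without the A² prefactor) comes out to L/2.
Setting this equal to 1 gives A² = 1/(L/2).
Plugging in L = 11.87 yields A = 0.41048.

A^2 ≈ 0.1685 nm^(-1)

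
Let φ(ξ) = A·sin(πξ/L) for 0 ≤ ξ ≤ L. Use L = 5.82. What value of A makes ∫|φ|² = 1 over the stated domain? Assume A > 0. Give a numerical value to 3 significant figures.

Normalization requires ∫|φ|² dξ = 1, integrated from 0 to L.
With ∫₀^L sin²(nπξ/L) dξ = L/2, carrying out the integral gives A² · L/2.
Setting this equal to 1 gives A² = 1/(L/2).
Plugging in L = 5.82 yields A = 0.5862.

A ≈ 0.586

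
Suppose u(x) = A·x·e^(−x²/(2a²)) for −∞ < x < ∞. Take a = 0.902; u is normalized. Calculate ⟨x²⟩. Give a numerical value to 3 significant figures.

⟨x²⟩ = ∫ x^2 |u|² dx over the full domain.
Using the Gaussian integral ∫_{−∞}^{∞} e^(−αx²) dx = √(π/α), evaluating both integrals, ⟨x²⟩ = 3·a^2/2.
Putting a = 0.902 gives 1.220.

⟨x^2⟩ ≈ 1.22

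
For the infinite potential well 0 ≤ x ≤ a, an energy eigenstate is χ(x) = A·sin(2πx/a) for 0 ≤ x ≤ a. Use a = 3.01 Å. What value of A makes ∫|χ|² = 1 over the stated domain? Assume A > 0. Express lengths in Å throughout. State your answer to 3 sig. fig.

A ≈ 0.815 Å^(-1/2)

Require ∫ |χ|² dx = 1 over the whole domain.
∫|χ|² dx = A²·(a/2).
So A² = (a/2)^(−1).
Substituting a = 3.01 gives A² = 0.6645, so A = 0.8151.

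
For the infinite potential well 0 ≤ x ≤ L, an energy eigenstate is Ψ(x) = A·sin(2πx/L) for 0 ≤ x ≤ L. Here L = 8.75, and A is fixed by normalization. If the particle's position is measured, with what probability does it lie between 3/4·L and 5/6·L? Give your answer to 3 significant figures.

P ≈ 0.152

P = ∫_{3/4·L}^{5/6·L} |Ψ(x)|² dx.
The normalization integral ∫|Ψ|²dx over the whole domain equals L/2·A², and A² cancels in the ratio.
In terms of u = x/L (A² and the length scale cancel between numerator and denominator), P = [∫_{3/4}^{5/6} sin(2·π·u)^2 du] / [∫_{0}^{1} sin(2·π·u)^2 du].
Using ∫ sin(2·π·u)^2 du = u/2 - sin(4·π·u)/(8·π), the numerator is √(3)/(16·π) + 1/24 and the denominator is 1/2.
This works out to P = (√(3)/8 + π/12)/π.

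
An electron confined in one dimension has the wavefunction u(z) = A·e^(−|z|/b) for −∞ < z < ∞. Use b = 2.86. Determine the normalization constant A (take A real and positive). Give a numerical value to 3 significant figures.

The normalization condition is ∫|u|² dz = 1 from −∞ to ∞.
With ∫₀^∞ z^0 e^(−αz) dz = 0!/α^1, carrying out the integral gives A² · b.
Hence A² = 1/[b].
Plugging in b = 2.86 yields A = 0.5913.

A ≈ 0.591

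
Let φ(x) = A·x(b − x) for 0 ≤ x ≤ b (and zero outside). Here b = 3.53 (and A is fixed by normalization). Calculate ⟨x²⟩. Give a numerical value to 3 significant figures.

⟨x^2⟩ ≈ 3.56

By definition ⟨x²⟩ = ∫ x^2 |φ(x)|² dx.
Expanding the polynomial and integrating term by term, the ratio of the moment integral to the normalization integral gives ⟨x²⟩ = 2·b^2/7.
With b = 3.53, ⟨x^2⟩ = 3.560.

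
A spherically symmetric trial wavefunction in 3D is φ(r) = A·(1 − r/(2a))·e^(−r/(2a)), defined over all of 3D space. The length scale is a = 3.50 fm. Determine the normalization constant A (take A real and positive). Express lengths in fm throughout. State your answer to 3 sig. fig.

Require ∫ |φ|² 4πr² dr = 1 over the whole domain.
(Spherical symmetry: dV = 4πr² dr.)
With ∫₀^∞ r^4 e^(−αr) dr = 4!/α^5, the integral (without the A² prefactor) comes out to 8·π·a^3.
Setting this equal to 1 gives A² = 1/(8·π·a^3).
Plugging in a = 3.50 yields A = 0.03046.

A ≈ 0.0305 fm^(-3/2)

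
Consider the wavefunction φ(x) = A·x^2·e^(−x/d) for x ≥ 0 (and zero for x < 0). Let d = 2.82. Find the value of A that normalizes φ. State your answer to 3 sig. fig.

We need A² ∫|f|² dx = 1, taking the integral from 0 to ∞.
Carrying out the integral gives A² · 3·d^5/4.
Setting this equal to 1 gives A² = 1/(3·d^5/4).
With d = 2.82: A² = 0.007476 and A = 0.08647.

A ≈ 0.0865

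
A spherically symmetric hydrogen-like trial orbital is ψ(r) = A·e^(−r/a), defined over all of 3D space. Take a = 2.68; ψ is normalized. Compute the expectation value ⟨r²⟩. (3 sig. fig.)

⟨r^2⟩ ≈ 21.5

By definition ⟨r²⟩ = ∫ r^2 |ψ(r)|² 4πr² dr.
With ∫₀^∞ r^4 e^(−αr) dr = 4!/α^5, evaluating both integrals, ⟨r²⟩ = 3·a^2.
With a = 2.68, ⟨r^2⟩ = 21.55.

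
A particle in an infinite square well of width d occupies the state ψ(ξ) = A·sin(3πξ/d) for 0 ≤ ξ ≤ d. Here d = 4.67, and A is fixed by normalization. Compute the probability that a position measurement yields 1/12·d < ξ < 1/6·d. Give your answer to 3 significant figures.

P ≈ 0.136

The probability is P = ∫ |ψ|² dξ over [1/12·d, 1/6·d].
The normalization integral ∫|ψ|²dξ over the whole domain equals d/2·A², and A² cancels in the ratio.
In terms of u = ξ/d (A² and the length scale cancel between numerator and denominator), P = [∫_{1/12}^{1/6} sin(3·π·u)^2 du] / [∫_{0}^{1} sin(3·π·u)^2 du].
With ∫ sin(3·π·u)^2 du = u/2 - sin(6·π·u)/(12·π) + C, the region integral is 1/(12·π) + 1/24 and the full one is 1/2.
The result is P = (2 + π)/(12·π).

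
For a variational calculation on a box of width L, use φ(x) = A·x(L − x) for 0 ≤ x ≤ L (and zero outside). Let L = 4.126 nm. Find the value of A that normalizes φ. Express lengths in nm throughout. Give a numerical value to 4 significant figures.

A ≈ 0.1584 nm^(-5/2)

Normalization requires ∫|φ|² dx = 1, integrated from 0 to L.
Expanding the polynomial and integrating term by term, ∫|φ|² dx = A²·(L^5/30).
Setting this equal to 1 gives A² = 1/(L^5/30).
Plugging in L = 4.126 yields A = 0.15839.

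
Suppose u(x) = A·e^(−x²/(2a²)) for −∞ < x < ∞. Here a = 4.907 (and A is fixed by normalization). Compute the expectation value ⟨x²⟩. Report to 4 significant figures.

By definition ⟨x²⟩ = ∫ x^2 |u(x)|² dx.
With ∫_{−∞}^{∞} x^(2m) e^(−αx²) dx = (2m−1)!!·√π / (2^m α^(m+1/2)), since the A² factors cancel between numerator and denominator, ⟨x²⟩ = a^2/2.
With a = 4.907, ⟨x^2⟩ = 12.039.

⟨x^2⟩ ≈ 12.04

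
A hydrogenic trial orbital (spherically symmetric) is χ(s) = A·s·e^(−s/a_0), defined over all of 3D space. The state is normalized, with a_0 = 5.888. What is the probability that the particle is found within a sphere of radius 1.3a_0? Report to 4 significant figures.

With dV = 4πs²ds, the probability is ∫|χ|² dV over s ≤ 1.3a_0.
Normalization gives A² = 1/(3·π·a_0^5).
Let u = s/a_0; then A², 4π and the length scale all cancel, so P = ∫_{0}^{1.3} u^4·e^(-2·u) du ÷ ∫_{0}^{∞} u^4·e^(-2·u) du.
With ∫ u^4·e^(-2·u) du = -(u^4/2 + u^3 + 3·u^2/2 + 3·u/2 + 3/4)·e^(-2·u) + C, the region integral is ≈ 0.0919324 and the full one is 3/4.
The region integral divided by the full integral gives P = 0.12258.

P ≈ 0.1226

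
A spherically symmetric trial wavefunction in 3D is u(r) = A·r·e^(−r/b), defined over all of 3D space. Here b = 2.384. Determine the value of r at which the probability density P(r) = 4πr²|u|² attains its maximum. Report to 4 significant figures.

r ≈ 4.768

Differentiate P(r) = 4πr²|u|² with respect to r and set to zero.
This gives r = 2·b.
With b = 2.384, the most probable radial distance is 4.7680.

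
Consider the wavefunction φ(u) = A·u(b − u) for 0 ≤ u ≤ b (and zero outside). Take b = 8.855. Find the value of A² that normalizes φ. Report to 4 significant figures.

A^2 ≈ 0.0005510

We need A² ∫|f|² du = 1, taking the integral from 0 to b.
With φ = A·u(b − u), the integral evaluates to A²·[b^5/30].
Hence A² = 1/[b^5/30].
Plugging in b = 8.855 yields A = 0.023474.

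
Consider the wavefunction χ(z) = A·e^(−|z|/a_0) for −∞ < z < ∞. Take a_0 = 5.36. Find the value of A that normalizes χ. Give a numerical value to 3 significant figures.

A ≈ 0.432

The normalization condition is ∫|χ|² dz = 1 from −∞ to ∞.
With ∫₀^∞ z^0 e^(−αz) dz = 0!/α^1, the integral (without the A² prefactor) comes out to a_0.
Plugging in a_0 = 5.36 yields A = 0.4319.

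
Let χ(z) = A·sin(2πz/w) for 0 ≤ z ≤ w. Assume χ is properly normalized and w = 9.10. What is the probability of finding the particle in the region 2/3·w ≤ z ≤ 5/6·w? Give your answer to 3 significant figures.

|χ|² is the probability density, so P = ∫_{2/3·w}^{5/6·w} |χ|² dz.
The normalization integral ∫|χ|²dz over the whole domain equals w/2·A², and A² cancels in the ratio.
Substituting u = z/w, A² and the length scale cancel in the ratio: P = ∫_{2/3}^{5/6} sin(2·π·u)^2 du / ∫_{0}^{1} sin(2·π·u)^2 du.
With ∫ sin(2·π·u)^2 du = u/2 - sin(4·π·u)/(8·π) + C, the region integral is √(3)/(8·π) + 1/12 and the full one is 1/2.
The result is P = (√(3)/4 + π/6)/π.

P ≈ 0.304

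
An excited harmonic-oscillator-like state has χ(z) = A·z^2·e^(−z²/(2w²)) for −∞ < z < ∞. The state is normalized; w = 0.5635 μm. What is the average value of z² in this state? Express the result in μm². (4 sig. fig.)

⟨z²⟩ = ∫ z^2 |χ|² dz over the full domain.
The ratio of the moment integral to the normalization integral gives ⟨z²⟩ = 5·w^2/2.
With w = 0.5635, ⟨z^2⟩ = 0.79383.

⟨z^2⟩ ≈ 0.7938 μm^2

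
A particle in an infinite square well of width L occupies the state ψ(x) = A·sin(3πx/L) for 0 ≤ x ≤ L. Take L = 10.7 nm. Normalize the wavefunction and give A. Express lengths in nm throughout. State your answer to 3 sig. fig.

We need A² ∫|f|² dx = 1, taking the integral from 0 to L.
Using sin²θ = (1 − cos 2θ)/2, with ψ = A·sin(3πx/L), the integral evaluates to A²·[L/2].
Hence A² = 1/[L/2].
Substituting L = 10.7 gives A² = 0.1869, so A = 0.4323.

A ≈ 0.432 nm^(-1/2)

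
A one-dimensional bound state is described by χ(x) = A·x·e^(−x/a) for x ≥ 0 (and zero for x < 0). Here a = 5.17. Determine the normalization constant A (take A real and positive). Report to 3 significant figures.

Normalization requires ∫|χ|² dx = 1, integrated from 0 to ∞.
Carrying out the integral gives A² · a^3/4.
So A² = (a^3/4)^(−1).
With a = 5.17: A² = 0.02895 and A = 0.1701.

A ≈ 0.170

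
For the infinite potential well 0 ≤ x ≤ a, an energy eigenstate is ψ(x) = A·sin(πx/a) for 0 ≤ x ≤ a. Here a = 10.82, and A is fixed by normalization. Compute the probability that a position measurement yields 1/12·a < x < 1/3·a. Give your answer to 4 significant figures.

The probability is P = ∫ |ψ|² dx over [1/12·a, 1/3·a].
Since A² = 1/(a/2), this is the region integral divided by the full normalization integral.
In terms of u = x/a (A² and the length scale cancel between numerator and denominator), P = [∫_{1/12}^{1/3} sin(π·u)^2 du] / [∫_{0}^{1} sin(π·u)^2 du].
An antiderivative of sin(π·u)^2 is u/2 - sin(2·π·u)/(4·π); evaluating from 1/12 to 1/3 gives -√(3)/(8·π) + 1/(8·π) + 1/8, while the full integral is 1/2.
The result is P = (-√(3) + 1 + π)/(4·π).

P ≈ 0.1917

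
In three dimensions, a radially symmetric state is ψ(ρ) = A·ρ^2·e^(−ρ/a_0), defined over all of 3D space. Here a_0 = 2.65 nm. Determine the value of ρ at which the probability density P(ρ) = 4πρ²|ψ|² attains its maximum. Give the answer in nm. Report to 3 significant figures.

Differentiate P(ρ) = 4πρ²|ψ|² with respect to ρ and set to zero.
Solving yields ρ = 3·a_0.
With a_0 = 2.65, the most probable radial distance is 7.950 nm.

ρ ≈ 7.95 nm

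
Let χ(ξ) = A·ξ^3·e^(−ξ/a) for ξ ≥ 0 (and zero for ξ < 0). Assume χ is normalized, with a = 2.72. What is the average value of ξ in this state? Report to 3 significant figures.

⟨ξ⟩ = ∫ ξ |χ|² dξ over the full domain.
Since the A² factors cancel between numerator and denominator, ⟨ξ⟩ = 7·a/2.
Putting a = 2.72 gives 9.520.

⟨ξ⟩ ≈ 9.52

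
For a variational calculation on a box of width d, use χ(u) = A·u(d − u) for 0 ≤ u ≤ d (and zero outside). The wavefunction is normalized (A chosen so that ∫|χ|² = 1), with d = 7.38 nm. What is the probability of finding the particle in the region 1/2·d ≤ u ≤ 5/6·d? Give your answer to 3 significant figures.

P ≈ 0.465

The probability is P = ∫ |χ|² du over [1/2·d, 5/6·d].
The normalization integral ∫|χ|²du over the whole domain equals d^5/30·A², and A² cancels in the ratio.
Substituting t = u/d, A² and the length scale cancel in the ratio: P = ∫_{1/2}^{5/6} t^2·(1 - t)^2 dt / ∫_{0}^{1} t^2·(1 - t)^2 dt.
With ∫ t^2·(1 - t)^2 dt = t^3·(6·t^2 - 15·t + 10)/30 + C, the region integral is ≈ 0.015484 and the full one is 1/30.
This works out to P = 301/648.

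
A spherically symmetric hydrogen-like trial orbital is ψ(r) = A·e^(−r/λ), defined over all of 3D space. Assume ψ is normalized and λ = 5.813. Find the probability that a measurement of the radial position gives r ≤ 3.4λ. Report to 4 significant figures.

P ≈ 0.9656

Integrate the radial probability density 4πr²|ψ|² over r ≤ 3.4λ.
A² is fixed by ∫₀^∞ 4πr²|ψ|² dr = 1, i.e. A² = (π·λ^3)^(−1).
Substituting u = r/λ, A², 4π and the length scale all cancel in the ratio: P = ∫_{0}^{3.4} u^2·e^(-2·u) du / ∫_{0}^{∞} u^2·e^(-2·u) du.
An antiderivative of u^2·e^(-2·u) is -(2·u^2 + 2·u + 1)·e^(-2·u)/4; evaluating from 0 to 3.4 gives 1/4 - 773·e^(-34/5)/100, while the full integral is 1/4.
This evaluates to P = 0.96556.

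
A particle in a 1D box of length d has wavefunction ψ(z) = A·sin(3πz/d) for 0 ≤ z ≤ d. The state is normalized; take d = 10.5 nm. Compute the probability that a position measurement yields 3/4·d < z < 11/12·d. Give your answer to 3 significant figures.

|ψ|² is the probability density, so P = ∫_{3/4·d}^{11/12·d} |ψ|² dz.
Since A² = 1/(d/2), this is the region integral divided by the full normalization integral.
Substituting u = z/d, A² and the length scale cancel in the ratio: P = ∫_{3/4}^{11/12} sin(3·π·u)^2 du / ∫_{0}^{1} sin(3·π·u)^2 du.
With ∫ sin(3·π·u)^2 du = u/2 - sin(6·π·u)/(12·π) + C, the region integral is 1/(6·π) + 1/12 and the full one is 1/2.
Evaluating gives P = (2 + π)/(6·π).

P ≈ 0.273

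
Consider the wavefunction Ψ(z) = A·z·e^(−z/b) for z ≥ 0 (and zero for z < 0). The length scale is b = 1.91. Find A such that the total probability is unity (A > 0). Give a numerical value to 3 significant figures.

A ≈ 0.758

Require ∫ |Ψ|² dz = 1 over the whole domain.
Using ∫₀^∞ zⁿ e^(−αz) dz = n!/αⁿ⁺¹, carrying out the integral gives A² · b^3/4.
So A² = (b^3/4)^(−1).
Substituting b = 1.91 gives A² = 0.5741, so A = 0.7577.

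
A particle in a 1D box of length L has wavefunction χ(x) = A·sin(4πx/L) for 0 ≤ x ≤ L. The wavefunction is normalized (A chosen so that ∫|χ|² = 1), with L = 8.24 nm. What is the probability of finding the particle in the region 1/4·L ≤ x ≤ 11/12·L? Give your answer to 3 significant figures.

The probability is P = ∫ |χ|² dx over [1/4·L, 11/12·L].
With A² fixed by ∫|χ|² = 1, i.e. A² = (L/2)^(−1), substitute and integrate.
In terms of u = x/L (A² and the length scale cancel between numerator and denominator), P = [∫_{1/4}^{11/12} sin(4·π·u)^2 du] / [∫_{0}^{1} sin(4·π·u)^2 du].
An antiderivative of sin(4·π·u)^2 is u/2 - sin(4·π·u)·cos(4·π·u)/(8·π); evaluating from 1/4 to 11/12 gives √(3)/(32·π) + 1/3, while the full integral is 1/2.
Taking the ratio, P = √(3)/(16·π) + 2/3.

P ≈ 0.701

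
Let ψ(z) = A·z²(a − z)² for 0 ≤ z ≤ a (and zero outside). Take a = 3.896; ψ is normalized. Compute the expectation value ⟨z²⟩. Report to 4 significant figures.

By definition ⟨z²⟩ = ∫ z^2 |ψ(z)|² dz.
Expanding the polynomial and integrating term by term, since the A² factors cancel between numerator and denominator, ⟨z²⟩ = 3·a^2/11.
Putting a = 3.896 gives 4.1397.

⟨z^2⟩ ≈ 4.140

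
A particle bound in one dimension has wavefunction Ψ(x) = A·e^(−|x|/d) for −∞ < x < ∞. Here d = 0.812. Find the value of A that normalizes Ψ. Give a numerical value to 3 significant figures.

The normalization condition is ∫|Ψ|² dx = 1 from −∞ to ∞.
Using ∫₀^∞ xⁿ e^(−αx) dx = n!/αⁿ⁺¹, ∫|Ψ|² dx = A²·(d).
Setting this equal to 1 gives A² = 1/(d).
With d = 0.812: A² = 1.232 and A = 1.110.

A ≈ 1.11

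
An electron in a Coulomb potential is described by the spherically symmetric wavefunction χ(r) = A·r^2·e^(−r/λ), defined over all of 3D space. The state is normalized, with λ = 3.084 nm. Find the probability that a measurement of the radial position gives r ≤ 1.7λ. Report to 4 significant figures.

Integrate the radial probability density 4πr²|χ|² over r ≤ 1.7λ.
The full normalization integral is A²·[45·π·λ^7/2] = 1, fixing A².
Substituting u = r/λ, A², 4π and the length scale all cancel in the ratio: P = ∫_{0}^{1.7} u^6·e^(-2·u) du / ∫_{0}^{∞} u^6·e^(-2·u) du.
Using ∫ u^6·e^(-2·u) du = -(4·u^6 + 12·u^5 + 30·u^4 + 60·u^3 + 90·u^2 + 90·u + 45)·e^(-2·u)/8, the numerator is ≈ 0.325424 and the denominator is 45/8.
The region integral divided by the full integral gives P = 0.057853.

P ≈ 0.05785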